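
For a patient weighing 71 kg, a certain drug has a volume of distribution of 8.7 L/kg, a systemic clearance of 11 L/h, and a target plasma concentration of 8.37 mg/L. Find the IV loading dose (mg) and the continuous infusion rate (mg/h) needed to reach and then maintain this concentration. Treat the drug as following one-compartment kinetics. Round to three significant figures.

Vd(total) = 71 kg × 8.7 L/kg = 617.7 L
Loading dose = Vd × C = 617.7 × 8.37 = 5170 mg
Maintenance: replace elimination → rate = CL × Css = 11.00 × 8.37 = 92.07 mg/h

(a) 5170 mg; (b) 92.1 mg/h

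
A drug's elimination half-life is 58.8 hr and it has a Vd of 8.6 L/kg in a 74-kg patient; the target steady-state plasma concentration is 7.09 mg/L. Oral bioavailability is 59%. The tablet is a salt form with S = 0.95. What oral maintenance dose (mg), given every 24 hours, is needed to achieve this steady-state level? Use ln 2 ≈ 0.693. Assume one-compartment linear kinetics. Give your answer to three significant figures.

2280 mg

Total Vd = 8.6 × 74 = 636.4 L
CL = 0.693 × Vd / t½ = 0.693 × 636.4 / 58.8 = 7.500 L/h
D = CL × Css × τ / F / S = 7.500 × 7.09 × 24 / 0.59 / 0.95 = 2277 mg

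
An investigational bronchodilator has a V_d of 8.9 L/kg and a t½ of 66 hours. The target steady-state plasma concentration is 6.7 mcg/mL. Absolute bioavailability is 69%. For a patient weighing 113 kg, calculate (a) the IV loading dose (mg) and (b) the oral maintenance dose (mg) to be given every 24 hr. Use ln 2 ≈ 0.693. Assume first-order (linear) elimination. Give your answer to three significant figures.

Vd(total) = 113 kg × 8.9 L/kg = 1006 L
LD = Vd × C = 1006 × 6.7 = 6740 mg
CL = 0.693 × Vd / t½ = 0.693 × 1006 / 66 = 10.56 L/h
D = CL × Css × τ / F = 10.56 × 6.7 × 24 / 0.69 = 2461 mg

(a) 6740 mg; (b) 2460 mg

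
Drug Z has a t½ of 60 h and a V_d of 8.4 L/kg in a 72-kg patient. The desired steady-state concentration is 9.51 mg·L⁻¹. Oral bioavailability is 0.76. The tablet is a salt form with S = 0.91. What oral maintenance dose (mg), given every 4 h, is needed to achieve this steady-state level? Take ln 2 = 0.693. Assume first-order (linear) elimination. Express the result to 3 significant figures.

384 mg

Total Vd = 8.4 × 72 = 604.8 L
k = 0.693/60 = 0.01155 h⁻¹, so CL = k·Vd = 0.01155 × 604.8 = 6.985 L/h
D = CL × Css × τ / F / S = 6.985 × 9.51 × 4 / 0.76 / 0.91 = 384.2 mg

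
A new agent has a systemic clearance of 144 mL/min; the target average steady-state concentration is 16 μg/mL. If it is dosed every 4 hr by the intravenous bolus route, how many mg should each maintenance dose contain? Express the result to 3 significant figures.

CL = 144 mL/min × 60/1000 = 8.640 L/h
At steady state, dose per interval replaces the amount cleared in that interval: D/τ = CL·Css.
D = CL × Css × τ = 8.640 × 16 × 4 = 553.0 mg

553 mg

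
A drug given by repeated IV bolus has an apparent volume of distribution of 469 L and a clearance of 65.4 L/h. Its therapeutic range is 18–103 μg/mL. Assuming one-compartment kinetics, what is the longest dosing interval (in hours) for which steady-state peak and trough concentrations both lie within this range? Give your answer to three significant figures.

12.5 h

k = CL / Vd = 65.40 / 469.0 = 0.1394 h⁻¹
Between IV bolus doses, concentration decays as C = C₀·e^(−kτ), so C_peak/C_trough = e^(kτ).
τ_max = ln(C_peak/C_trough) / k = ln(103/18) / 0.1394 = 1.744 / 0.1394 = 12.51 h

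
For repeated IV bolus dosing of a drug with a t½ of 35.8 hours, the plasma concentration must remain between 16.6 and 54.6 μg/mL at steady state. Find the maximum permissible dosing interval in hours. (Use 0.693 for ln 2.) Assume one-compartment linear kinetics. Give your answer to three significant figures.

61.5 h

k = 0.693 / t½ = 0.693 / 35.8 = 0.01936 h⁻¹
Between IV bolus doses, concentration decays as C = C₀·e^(−kτ), so C_peak/C_trough = e^(kτ).
τ_max = ln(C_peak/C_trough) / k = ln(54.6/16.6) / 0.01936 = 1.191 / 0.01936 = 61.52 h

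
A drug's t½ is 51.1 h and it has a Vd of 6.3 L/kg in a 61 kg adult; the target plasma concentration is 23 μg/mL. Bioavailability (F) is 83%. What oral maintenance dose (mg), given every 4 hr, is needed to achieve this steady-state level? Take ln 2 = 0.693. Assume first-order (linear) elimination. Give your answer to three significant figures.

Vd(total) = 61 kg × 6.3 L/kg = 384.3 L
k = 0.693/51.1 = 0.01356 h⁻¹, so CL = k·Vd = 0.01356 × 384.3 = 5.211 L/h
D = CL × Css × τ / F = 5.211 × 23 × 4 / 0.83 = 577.6 mg

578 mg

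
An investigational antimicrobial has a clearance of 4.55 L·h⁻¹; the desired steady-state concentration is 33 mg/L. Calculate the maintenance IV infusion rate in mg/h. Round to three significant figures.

150 mg/h

Infusion rate = CL · Css = 4.550 L/h × 33 mg/L = 150.2 mg/h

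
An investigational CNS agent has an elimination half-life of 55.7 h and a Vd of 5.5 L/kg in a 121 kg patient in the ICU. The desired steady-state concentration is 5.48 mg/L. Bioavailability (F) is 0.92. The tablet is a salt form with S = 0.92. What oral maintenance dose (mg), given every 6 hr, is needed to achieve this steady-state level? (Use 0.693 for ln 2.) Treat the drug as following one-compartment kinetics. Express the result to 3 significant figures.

322 mg

Vd(total) = 121 kg × 5.5 L/kg = 665.5 L
k = 0.693/55.7 = 0.01244 h⁻¹, so CL = k·Vd = 0.01244 × 665.5 = 8.279 L/h
D = CL × Css × τ / F / S = 8.279 × 5.48 × 6 / 0.92 / 0.92 = 321.6 mg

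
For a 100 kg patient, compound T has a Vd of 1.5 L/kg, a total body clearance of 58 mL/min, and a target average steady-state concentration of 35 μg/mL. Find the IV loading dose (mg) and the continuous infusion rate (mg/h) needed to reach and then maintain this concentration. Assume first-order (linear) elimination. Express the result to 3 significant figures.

(a) 5250 mg; (b) 122 mg/h

Vd(total) = 100 kg × 1.5 L/kg = 150.0 L
Loading: fill Vd to C_target → 150.0 L × 35 mg/L = 5250 mg
CL = 58 mL/min × 60/1000 = 3.480 L/h
Maintenance: replace elimination → rate = CL × Css = 3.480 × 35 = 121.8 mg/h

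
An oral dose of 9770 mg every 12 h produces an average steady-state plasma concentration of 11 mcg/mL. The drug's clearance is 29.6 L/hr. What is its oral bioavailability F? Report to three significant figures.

F·D/τ = CL·Css at steady state → F = CL·Css·τ / D.
F = 29.6 × 11 × 12 / 9770 = 0.400

0.400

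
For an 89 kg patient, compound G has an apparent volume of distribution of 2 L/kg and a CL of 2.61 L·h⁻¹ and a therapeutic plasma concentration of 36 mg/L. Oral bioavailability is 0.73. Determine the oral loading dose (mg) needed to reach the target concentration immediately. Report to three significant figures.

Vd(total) = 89 kg × 2 L/kg = 178.0 L
LD = Vd × C / F = 178.0 × 36.00 / 0.73 = 8778 mg

8780 mg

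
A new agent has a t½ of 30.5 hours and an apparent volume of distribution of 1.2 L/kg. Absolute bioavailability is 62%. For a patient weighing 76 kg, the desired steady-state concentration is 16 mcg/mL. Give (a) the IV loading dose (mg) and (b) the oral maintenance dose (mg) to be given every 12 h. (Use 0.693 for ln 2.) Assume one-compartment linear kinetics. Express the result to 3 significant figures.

Total Vd = 1.2 × 76 = 91.20 L
LD = Vd × C = 91.20 × 16 = 1459 mg
CL = 0.693 × Vd / t½ = 0.693 × 91.20 / 30.5 = 2.072 L/h
D = CL × Css × τ / F = 2.072 × 16 × 12 / 0.62 = 641.7 mg

(a) 1460 mg; (b) 642 mg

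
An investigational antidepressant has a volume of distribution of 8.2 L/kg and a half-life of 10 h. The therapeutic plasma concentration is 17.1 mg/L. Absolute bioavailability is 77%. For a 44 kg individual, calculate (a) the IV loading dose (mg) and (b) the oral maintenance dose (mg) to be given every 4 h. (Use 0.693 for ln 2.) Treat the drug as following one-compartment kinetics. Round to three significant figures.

(a) 6170 mg; (b) 2220 mg

Total Vd = 8.2 × 44 = 360.8 L
LD = Vd × C = 360.8 × 17.1 = 6170 mg
CL = 0.693 × Vd / t½ = 0.693 × 360.8 / 10 = 25.00 L/h
D = CL × Css × τ / F = 25.00 × 17.1 × 4 / 0.77 = 2221 mg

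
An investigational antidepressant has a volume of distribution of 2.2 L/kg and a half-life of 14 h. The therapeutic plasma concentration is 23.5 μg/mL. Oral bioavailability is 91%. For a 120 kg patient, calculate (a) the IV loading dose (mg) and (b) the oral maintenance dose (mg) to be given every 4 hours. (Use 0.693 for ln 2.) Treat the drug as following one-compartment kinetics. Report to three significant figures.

Total Vd = 2.2 × 120 = 264.0 L
LD = Vd × C = 264.0 × 23.5 = 6204 mg
CL = 0.693 × Vd / t½ = 0.693 × 264.0 / 14 = 13.07 L/h
D = CL × Css × τ / F = 13.07 × 23.5 × 4 / 0.91 = 1350 mg

(a) 6200 mg; (b) 1350 mg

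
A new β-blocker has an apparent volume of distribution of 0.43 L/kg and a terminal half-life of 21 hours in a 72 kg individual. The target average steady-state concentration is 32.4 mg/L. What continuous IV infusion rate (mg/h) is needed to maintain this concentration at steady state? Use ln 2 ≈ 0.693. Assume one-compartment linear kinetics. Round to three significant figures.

Total Vd = 0.43 × 72 = 30.96 L
k = 0.693/21 = 0.03300 h⁻¹, so CL = k·Vd = 0.03300 × 30.96 = 1.022 L/h
Infusion rate = CL × Css = 1.022 × 32.4 = 33.11 mg/h

33.1 mg/h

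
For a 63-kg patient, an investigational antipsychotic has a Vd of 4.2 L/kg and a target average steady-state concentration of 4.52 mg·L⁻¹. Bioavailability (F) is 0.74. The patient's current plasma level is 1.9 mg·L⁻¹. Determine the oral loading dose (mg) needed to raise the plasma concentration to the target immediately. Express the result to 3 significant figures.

Vd = 4.2 L/kg × 63 kg = 264.6 L
Concentration deficit ΔC = 4.52 − 1.9 = 2.620 mg/L
LD = Vd × ΔC / F = 264.6 × 2.620 / 0.74 = 936.8 mg

937 mg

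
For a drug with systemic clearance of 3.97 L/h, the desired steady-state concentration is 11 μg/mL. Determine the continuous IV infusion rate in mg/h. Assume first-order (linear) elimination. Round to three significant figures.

43.7 mg/h

At steady state, infusion rate equals elimination rate: rate in = CL × Css.
R₀ = 3.970 × 11 = 43.67 mg/h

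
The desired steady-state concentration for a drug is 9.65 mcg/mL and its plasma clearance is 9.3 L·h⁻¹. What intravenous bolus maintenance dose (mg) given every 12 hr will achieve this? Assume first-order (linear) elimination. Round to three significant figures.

At steady state, dose per interval replaces the amount cleared in that interval: D/τ = CL·Css.
D = CL × Css × τ = 9.300 × 9.65 × 12 = 1077 mg

1080 mg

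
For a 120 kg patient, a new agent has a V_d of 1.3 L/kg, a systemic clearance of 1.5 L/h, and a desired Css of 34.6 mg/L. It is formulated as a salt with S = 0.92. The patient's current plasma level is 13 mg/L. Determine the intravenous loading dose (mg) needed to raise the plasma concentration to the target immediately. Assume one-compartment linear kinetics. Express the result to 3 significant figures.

3660 mg

Vd(total) = 120 kg × 1.3 L/kg = 156.0 L
Concentration deficit ΔC = 34.6 − 13 = 21.60 mg/L
LD = Vd × ΔC / S = 156.0 × 21.60 / 0.92 = 3663 mg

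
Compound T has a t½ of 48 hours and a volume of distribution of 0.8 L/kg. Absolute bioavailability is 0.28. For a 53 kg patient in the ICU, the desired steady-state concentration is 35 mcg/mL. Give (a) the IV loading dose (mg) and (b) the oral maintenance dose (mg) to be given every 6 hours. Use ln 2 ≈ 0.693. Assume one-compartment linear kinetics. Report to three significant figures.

(a) 1480 mg; (b) 459 mg

Vd(total) = 53 kg × 0.8 L/kg = 42.40 L
LD = Vd × C = 42.40 × 35 = 1484 mg
CL = 0.693 × Vd / t½ = 0.693 × 42.40 / 48 = 0.6122 L/h
D = CL × Css × τ / F = 0.6122 × 35 × 6 / 0.28 = 459.2 mg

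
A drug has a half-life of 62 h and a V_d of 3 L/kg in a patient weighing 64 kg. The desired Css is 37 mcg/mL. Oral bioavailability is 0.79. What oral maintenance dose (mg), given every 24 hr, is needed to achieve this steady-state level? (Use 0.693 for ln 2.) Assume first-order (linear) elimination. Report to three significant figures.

Total Vd = 3 × 64 = 192.0 L
CL = ln 2 · Vd / t½ = 0.693 × 192.0 / 62 = 2.146 L/h
D = CL × Css × τ / F = 2.146 × 37 × 24 / 0.79 = 2412 mg

2410 mg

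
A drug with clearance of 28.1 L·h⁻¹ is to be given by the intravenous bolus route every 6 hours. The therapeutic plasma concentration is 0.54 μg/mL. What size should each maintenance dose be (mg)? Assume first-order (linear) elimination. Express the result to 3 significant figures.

D = CL × Css × τ = 28.10 × 0.54 × 6 = 91.04 mg

91.0 mg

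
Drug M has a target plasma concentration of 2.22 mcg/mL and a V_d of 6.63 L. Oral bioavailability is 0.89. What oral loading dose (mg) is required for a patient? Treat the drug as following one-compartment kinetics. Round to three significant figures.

16.5 mg

LD = Vd × C / F = 6.630 × 2.220 / 0.89 = 16.54 mg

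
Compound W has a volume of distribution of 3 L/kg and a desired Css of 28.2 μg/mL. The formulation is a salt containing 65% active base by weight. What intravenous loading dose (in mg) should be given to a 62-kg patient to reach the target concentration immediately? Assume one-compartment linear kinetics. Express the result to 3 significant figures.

Vd = 3 L/kg × 62 kg = 186.0 L
LD = Vd × C / S = 186.0 × 28.20 / 0.65 = 8070 mg

8070 mg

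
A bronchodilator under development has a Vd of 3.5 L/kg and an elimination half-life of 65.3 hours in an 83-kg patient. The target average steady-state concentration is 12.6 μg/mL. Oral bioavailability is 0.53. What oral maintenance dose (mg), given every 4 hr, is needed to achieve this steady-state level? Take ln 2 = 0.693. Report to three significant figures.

Vd = 3.5 L/kg × 83 kg = 290.5 L
CL = ln 2 · Vd / t½ = 0.693 × 290.5 / 65.3 = 3.083 L/h
D = CL × Css × τ / F = 3.083 × 12.6 × 4 / 0.53 = 293.2 mg

293 mg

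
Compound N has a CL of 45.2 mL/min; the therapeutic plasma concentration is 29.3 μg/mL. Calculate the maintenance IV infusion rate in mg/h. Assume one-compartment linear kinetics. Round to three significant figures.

Convert clearance: 45.2 mL/min × 60 min/h ÷ 1000 mL/L = 2.712 L/h
At steady state, infusion rate equals elimination rate: rate in = CL × Css.
R₀ = 2.712 × 29.3 = 79.46 mg/h

79.5 mg/h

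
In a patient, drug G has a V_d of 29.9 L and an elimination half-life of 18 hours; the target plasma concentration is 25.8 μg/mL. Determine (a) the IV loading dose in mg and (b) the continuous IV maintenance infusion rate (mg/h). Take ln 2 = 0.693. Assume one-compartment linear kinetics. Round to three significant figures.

(a) 771 mg; (b) 29.7 mg/h

LD = Vd × C = 29.90 × 25.8 = 771.4 mg
CL = 0.693 × Vd / t½ = 0.693 × 29.90 / 18 = 1.151 L/h
Infusion rate = CL × Css = 1.151 × 25.8 = 29.70 mg/h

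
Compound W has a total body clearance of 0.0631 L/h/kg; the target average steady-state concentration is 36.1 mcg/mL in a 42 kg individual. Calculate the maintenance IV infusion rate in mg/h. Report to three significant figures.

CL = 0.0631 L/h/kg × 42 kg = 2.650 L/h
Rate = CL × Css = 2.650 × 36.1 = 95.67 mg/h

95.7 mg/h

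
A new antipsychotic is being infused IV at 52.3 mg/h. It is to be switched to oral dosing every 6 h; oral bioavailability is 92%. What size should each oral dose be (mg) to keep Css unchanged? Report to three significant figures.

341 mg

To maintain the same Css, the systemic dosing rate must be unchanged: F·D/τ = infusion rate.
D = rate × τ / F = 52.3 × 6 / 0.92 = 341.1 mg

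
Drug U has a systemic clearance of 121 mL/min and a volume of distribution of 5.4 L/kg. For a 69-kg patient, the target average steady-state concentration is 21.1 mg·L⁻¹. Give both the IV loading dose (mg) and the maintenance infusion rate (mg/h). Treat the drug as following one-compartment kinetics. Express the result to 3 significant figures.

Vd = 5.4 L/kg × 69 kg = 372.6 L
LD = Vd · C_target = 372.6 × 21.1 = 7862 mg
Convert clearance: 121 mL/min × 60 min/h ÷ 1000 mL/L = 7.260 L/h
Maintenance: replace elimination → rate = CL × Css = 7.260 × 21.1 = 153.2 mg/h

(a) 7860 mg; (b) 153 mg/h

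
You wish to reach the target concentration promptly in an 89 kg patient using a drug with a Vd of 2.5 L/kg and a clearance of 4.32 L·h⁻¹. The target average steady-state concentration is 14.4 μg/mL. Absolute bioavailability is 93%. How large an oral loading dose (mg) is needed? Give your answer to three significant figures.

Vd = 2.5 L/kg × 89 kg = 222.5 L
LD = Vd × C / F = 222.5 × 14.40 / 0.93 = 3445 mg

3450 mg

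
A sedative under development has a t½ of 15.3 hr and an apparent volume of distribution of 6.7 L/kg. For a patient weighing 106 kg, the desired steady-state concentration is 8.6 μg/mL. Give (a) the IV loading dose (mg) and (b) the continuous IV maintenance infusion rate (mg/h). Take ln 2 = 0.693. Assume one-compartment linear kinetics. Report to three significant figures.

(a) 6110 mg; (b) 277 mg/h

Vd = 6.7 L/kg × 106 kg = 710.2 L
LD = Vd × C = 710.2 × 8.6 = 6108 mg
CL = 0.693 × Vd / t½ = 0.693 × 710.2 / 15.3 = 32.17 L/h
Infusion rate = CL × Css = 32.17 × 8.6 = 276.7 mg/h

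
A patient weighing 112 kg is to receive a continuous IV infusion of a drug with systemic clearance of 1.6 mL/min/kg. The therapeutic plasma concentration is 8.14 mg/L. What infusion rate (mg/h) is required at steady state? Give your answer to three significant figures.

CL = 1.6 mL/min/kg × 112 kg = 179.2 mL/min = 179.2 × 60/1000 = 10.75 L/h
At steady state, infusion rate equals elimination rate: rate in = CL × Css.
Rate = CL × Css = 10.75 × 8.14 = 87.51 mg/h

87.5 mg/h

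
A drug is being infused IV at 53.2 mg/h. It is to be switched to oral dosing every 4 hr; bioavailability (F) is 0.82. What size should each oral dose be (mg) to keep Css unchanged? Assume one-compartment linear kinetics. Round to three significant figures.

260 mg

To maintain the same Css, the systemic dosing rate must be unchanged: F·D/τ = infusion rate.
D = rate × τ / F = 53.2 × 4 / 0.82 = 259.5 mg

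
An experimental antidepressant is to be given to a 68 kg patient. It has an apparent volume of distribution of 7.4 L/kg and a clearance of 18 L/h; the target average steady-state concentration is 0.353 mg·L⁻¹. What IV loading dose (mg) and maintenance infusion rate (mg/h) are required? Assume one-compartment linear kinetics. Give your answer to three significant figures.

Vd(total) = 68 kg × 7.4 L/kg = 503.2 L
Loading: fill Vd to C_target → 503.2 L × 0.353 mg/L = 177.6 mg
Maintenance infusion rate = CL × Css = 18.00 × 0.353 = 6.354 mg/h

(a) 178 mg; (b) 6.35 mg/h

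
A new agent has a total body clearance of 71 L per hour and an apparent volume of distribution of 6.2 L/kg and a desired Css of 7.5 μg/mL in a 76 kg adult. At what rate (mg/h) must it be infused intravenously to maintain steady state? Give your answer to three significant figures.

Vd does not affect the maintenance rate; only clearance governs steady-state input.
Rate = CL × Css = 71.00 × 7.5 = 532.5 mg/h

533 mg/h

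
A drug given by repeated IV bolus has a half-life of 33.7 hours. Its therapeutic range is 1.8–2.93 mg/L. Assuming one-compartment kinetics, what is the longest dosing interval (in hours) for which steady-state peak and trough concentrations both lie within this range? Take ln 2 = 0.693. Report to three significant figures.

23.7 h

k = 0.693 / t½ = 0.693 / 33.7 = 0.02056 h⁻¹
Between IV bolus doses, concentration decays as C = C₀·e^(−kτ), so C_peak/C_trough = e^(kτ).
τ_max = ln(C_peak/C_trough) / k = ln(2.93/1.8) / 0.02056 = 0.4872 / 0.02056 = 23.70 h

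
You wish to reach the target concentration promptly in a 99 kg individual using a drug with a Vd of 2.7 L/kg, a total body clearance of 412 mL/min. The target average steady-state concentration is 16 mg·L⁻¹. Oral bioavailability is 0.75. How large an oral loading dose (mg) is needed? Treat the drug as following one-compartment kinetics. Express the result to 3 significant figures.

5700 mg

Vd(total) = 99 kg × 2.7 L/kg = 267.3 L
LD = Vd × C / F = 267.3 × 16.00 / 0.75 = 5702 mg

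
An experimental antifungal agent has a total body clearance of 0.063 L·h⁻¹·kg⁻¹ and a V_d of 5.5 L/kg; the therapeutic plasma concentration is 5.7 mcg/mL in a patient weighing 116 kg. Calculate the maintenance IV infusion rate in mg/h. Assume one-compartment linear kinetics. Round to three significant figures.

41.7 mg/h

CL = 0.063 L·h⁻¹·kg⁻¹ × 116 kg = 7.308 L/h
R₀ = 7.308 × 5.7 = 41.66 mg/h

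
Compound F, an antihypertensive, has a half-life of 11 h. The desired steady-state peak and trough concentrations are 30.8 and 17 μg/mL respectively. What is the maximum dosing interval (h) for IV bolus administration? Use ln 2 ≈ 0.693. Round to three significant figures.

k = 0.693 / t½ = 0.693 / 11 = 0.06300 h⁻¹
Between IV bolus doses, concentration decays as C = C₀·e^(−kτ), so C_peak/C_trough = e^(kτ).
τ_max = ln(C_peak/C_trough) / k = ln(30.8/17) / 0.06300 = 0.5943 / 0.06300 = 9.433 h

9.43 h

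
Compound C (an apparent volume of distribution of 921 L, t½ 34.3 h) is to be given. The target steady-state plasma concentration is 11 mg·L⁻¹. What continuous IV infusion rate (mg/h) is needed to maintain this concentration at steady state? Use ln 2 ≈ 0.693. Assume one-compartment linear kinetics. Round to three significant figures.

205 mg/h

CL = 0.693 × Vd / t½ = 0.693 × 921.0 / 34.3 = 18.61 L/h
Infusion rate = CL × Css = 18.61 × 11 = 204.7 mg/h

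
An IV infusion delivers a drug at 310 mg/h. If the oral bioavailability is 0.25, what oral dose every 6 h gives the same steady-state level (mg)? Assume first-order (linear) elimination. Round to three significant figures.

7440 mg

To maintain the same Css, the systemic dosing rate must be unchanged: F·D/τ = infusion rate.
D = rate × τ / F = 310 × 6 / 0.25 = 7440 mg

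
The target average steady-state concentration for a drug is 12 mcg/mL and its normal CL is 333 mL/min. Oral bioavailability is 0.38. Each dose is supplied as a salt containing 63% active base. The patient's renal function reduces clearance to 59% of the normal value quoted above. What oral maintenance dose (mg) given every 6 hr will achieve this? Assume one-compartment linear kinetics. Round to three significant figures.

3550 mg

CL = 333 mL/min = 333 × 0.06 = 19.98 L/h
Patient clearance = 0.59 × 19.98 = 11.79 L/h
D = CL × Css × τ / F / S = 11.79 × 12 × 6 / 0.38 / 0.63 = 3546 mg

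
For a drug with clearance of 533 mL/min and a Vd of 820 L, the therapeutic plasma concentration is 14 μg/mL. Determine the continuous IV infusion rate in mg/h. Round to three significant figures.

Convert clearance: 533 mL/min × 60 min/h ÷ 1000 mL/L = 31.98 L/h
R₀ = 31.98 × 14 = 447.7 mg/h

448 mg/h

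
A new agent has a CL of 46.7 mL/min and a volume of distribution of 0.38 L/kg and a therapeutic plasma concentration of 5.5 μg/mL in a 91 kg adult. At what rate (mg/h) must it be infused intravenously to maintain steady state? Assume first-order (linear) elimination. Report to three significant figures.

CL = 46.7 mL/min × 60/1000 = 2.802 L/h
Rate = CL × Css = 2.802 × 5.5 = 15.41 mg/h

15.4 mg/h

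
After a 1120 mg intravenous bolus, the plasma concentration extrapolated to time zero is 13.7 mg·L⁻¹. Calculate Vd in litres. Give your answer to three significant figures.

Immediately after an IV bolus, C₀ = Dose / Vd, so Vd = Dose / C₀.
Vd = 1120 / 13.7 = 81.75 L

81.8 L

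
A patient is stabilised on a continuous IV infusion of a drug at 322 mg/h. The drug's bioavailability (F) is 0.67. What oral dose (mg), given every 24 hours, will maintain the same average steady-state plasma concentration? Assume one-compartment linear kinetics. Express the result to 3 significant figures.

To maintain the same Css, the systemic dosing rate must be unchanged: F·D/τ = infusion rate.
D = rate × τ / F = 322 × 24 / 0.67 = 11530 mg

11500 mg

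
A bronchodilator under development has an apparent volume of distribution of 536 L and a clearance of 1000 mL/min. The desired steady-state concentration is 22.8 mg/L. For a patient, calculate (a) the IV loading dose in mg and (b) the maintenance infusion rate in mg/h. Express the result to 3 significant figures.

Loading dose = Vd × C = 536.0 × 22.8 = 12220 mg
Convert clearance: 1000 mL/min × 60 min/h ÷ 1000 mL/L = 60.00 L/h
Maintenance: replace elimination → rate = CL × Css = 60.00 × 22.8 = 1368 mg/h

(a) 12200 mg; (b) 1370 mg/h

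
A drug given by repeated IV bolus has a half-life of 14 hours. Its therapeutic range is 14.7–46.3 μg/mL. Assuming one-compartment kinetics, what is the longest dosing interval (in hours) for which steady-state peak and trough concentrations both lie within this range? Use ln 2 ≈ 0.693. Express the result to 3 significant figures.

k = 0.693 / t½ = 0.693 / 14 = 0.04950 h⁻¹
Between IV bolus doses, concentration decays as C = C₀·e^(−kτ), so C_peak/C_trough = e^(kτ).
τ_max = ln(C_peak/C_trough) / k = ln(46.3/14.7) / 0.04950 = 1.147 / 0.04950 = 23.17 h

23.2 h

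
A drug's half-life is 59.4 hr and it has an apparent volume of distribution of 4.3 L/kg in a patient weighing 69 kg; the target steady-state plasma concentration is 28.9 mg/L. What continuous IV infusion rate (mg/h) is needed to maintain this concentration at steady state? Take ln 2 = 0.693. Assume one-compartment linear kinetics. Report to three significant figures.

100 mg/h

Vd(total) = 69 kg × 4.3 L/kg = 296.7 L
k = 0.693/59.4 = 0.01167 h⁻¹, so CL = k·Vd = 0.01167 × 296.7 = 3.462 L/h
Infusion rate = CL × Css = 3.462 × 28.9 = 100.1 mg/h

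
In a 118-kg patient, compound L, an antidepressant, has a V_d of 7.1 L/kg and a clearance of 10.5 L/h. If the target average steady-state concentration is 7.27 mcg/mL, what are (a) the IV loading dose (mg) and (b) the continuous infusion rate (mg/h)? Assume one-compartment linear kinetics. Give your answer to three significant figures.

Total Vd = 7.1 × 118 = 837.8 L
Loading dose = Vd × C = 837.8 × 7.27 = 6091 mg
Infusion rate = 10.50 L/h × 7.27 mg/L = 76.34 mg/h

(a) 6090 mg; (b) 76.3 mg/h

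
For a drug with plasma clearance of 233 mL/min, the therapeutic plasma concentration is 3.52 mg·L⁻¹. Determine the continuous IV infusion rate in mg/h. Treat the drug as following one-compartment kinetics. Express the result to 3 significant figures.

CL = 233 mL/min × 60/1000 = 13.98 L/h
Rate = CL × Css = 13.98 × 3.52 = 49.21 mg/h

49.2 mg/h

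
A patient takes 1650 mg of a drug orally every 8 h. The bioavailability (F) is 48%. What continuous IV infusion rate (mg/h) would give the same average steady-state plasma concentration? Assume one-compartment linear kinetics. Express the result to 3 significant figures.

Equivalent systemic input: infusion rate = F·D/τ.
Rate = 0.48 × 1650 / 8 = 99.00 mg/h

99.0 mg/h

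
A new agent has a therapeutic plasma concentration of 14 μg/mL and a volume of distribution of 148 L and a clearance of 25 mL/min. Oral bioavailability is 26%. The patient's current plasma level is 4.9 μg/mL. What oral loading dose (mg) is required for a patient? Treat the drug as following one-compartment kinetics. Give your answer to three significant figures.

Concentration deficit ΔC = 14 − 4.9 = 9.100 mg/L
LD = Vd × ΔC / F = 148.0 × 9.100 / 0.26 = 5180 mg

5180 mg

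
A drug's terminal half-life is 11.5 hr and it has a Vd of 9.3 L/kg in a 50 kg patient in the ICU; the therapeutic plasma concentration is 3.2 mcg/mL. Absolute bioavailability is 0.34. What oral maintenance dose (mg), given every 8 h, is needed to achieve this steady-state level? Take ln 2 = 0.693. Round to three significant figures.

Vd = 9.3 L/kg × 50 kg = 465.0 L
CL = 0.693 × Vd / t½ = 0.693 × 465.0 / 11.5 = 28.02 L/h
D = CL × Css × τ / F = 28.02 × 3.2 × 8 / 0.34 = 2110 mg

2110 mg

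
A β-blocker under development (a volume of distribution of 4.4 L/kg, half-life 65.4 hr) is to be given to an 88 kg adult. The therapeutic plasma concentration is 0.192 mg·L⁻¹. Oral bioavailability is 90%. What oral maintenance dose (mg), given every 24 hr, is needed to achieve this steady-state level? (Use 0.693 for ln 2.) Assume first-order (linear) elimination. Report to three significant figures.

21.0 mg

Vd(total) = 88 kg × 4.4 L/kg = 387.2 L
CL = 0.693 × Vd / t½ = 0.693 × 387.2 / 65.4 = 4.103 L/h
D = CL × Css × τ / F = 4.103 × 0.192 × 24 / 0.9 = 21.01 mg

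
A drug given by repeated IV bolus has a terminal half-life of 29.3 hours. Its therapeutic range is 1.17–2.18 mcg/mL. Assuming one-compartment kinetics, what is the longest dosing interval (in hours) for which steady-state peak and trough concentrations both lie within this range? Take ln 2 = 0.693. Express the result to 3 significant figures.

k = 0.693 / t½ = 0.693 / 29.3 = 0.02365 h⁻¹
Between IV bolus doses, concentration decays as C = C₀·e^(−kτ), so C_peak/C_trough = e^(kτ).
τ_max = ln(C_peak/C_trough) / k = ln(2.18/1.17) / 0.02365 = 0.6223 / 0.02365 = 26.31 h

26.3 h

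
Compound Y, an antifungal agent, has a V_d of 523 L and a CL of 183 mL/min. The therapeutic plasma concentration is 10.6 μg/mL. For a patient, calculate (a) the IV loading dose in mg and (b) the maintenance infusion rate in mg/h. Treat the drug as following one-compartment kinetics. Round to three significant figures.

(a) 5540 mg; (b) 116 mg/h

LD = Vd · C_target = 523.0 × 10.6 = 5544 mg
Convert clearance: 183 mL/min × 60 min/h ÷ 1000 mL/L = 10.98 L/h
Maintenance: replace elimination → rate = CL × Css = 10.98 × 10.6 = 116.4 mg/h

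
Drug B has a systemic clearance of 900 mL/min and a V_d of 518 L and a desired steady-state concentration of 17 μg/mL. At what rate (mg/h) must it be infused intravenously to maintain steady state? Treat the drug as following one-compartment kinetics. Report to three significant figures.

CL = 900 mL/min × 60/1000 = 54.00 L/h
Rate = CL × Css = 54.00 × 17 = 918.0 mg/h

918 mg/h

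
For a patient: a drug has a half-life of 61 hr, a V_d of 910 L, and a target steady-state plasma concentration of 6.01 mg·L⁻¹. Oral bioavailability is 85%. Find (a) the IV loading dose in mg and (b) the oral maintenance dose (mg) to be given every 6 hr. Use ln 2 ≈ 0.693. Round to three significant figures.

(a) 5470 mg; (b) 439 mg

LD = Vd × C = 910.0 × 6.01 = 5469 mg
CL = 0.693 × Vd / t½ = 0.693 × 910.0 / 61 = 10.34 L/h
D = CL × Css × τ / F = 10.34 × 6.01 × 6 / 0.85 = 438.7 mg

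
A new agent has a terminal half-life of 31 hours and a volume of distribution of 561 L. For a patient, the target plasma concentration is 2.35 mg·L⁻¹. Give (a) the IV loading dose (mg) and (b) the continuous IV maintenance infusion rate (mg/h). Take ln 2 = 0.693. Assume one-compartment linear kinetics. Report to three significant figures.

(a) 1320 mg; (b) 29.5 mg/h

LD = Vd × C = 561.0 × 2.35 = 1318 mg
CL = 0.693 × Vd / t½ = 0.693 × 561.0 / 31 = 12.54 L/h
Infusion rate = CL × Css = 12.54 × 2.35 = 29.47 mg/h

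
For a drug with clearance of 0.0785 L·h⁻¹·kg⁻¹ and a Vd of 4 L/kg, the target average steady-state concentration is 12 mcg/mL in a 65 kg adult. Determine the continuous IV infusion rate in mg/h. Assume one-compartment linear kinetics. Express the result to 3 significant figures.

61.2 mg/h

CL = 0.0785 L·h⁻¹·kg⁻¹ × 65 kg = 5.103 L/h
Rate = CL × Css = 5.103 × 12 = 61.24 mg/h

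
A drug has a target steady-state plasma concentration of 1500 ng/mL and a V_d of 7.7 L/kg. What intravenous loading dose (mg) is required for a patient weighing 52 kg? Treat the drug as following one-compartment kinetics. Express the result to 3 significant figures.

601 mg

Vd = 7.7 L/kg × 52 kg = 400.4 L
C = 1500 ng/mL = 1.500 mg/L
The loading dose fills Vd to the target concentration.
LD = Vd × C = 400.4 × 1.500 = 600.6 mg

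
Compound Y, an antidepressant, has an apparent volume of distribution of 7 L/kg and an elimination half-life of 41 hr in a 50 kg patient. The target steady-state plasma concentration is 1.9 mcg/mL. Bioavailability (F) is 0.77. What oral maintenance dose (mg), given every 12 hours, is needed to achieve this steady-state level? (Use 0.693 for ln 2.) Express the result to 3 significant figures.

175 mg

Vd(total) = 50 kg × 7 L/kg = 350.0 L
k = 0.693/41 = 0.01690 h⁻¹, so CL = k·Vd = 0.01690 × 350.0 = 5.915 L/h
D = CL × Css × τ / F = 5.915 × 1.9 × 12 / 0.77 = 175.1 mg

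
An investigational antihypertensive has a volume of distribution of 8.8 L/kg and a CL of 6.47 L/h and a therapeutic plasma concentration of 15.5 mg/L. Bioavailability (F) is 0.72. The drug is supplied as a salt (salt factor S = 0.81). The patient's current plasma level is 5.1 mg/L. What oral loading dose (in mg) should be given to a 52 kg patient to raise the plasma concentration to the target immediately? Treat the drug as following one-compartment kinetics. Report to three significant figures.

8160 mg

Vd(total) = 52 kg × 8.8 L/kg = 457.6 L
Concentration deficit ΔC = 15.5 − 5.1 = 10.40 mg/L
LD = Vd × ΔC / F / S = 457.6 × 10.40 / 0.72 / 0.81 = 8160 mg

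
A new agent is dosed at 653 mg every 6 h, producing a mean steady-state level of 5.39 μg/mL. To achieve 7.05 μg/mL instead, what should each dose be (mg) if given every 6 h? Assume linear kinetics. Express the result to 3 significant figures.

854 mg

With linear kinetics, Css is proportional to dose rate (D/τ) at fixed clearance.
D₂ = D₁ × (Css,target / Css,current) = 653 × 7.05/5.39 = 854.1 mg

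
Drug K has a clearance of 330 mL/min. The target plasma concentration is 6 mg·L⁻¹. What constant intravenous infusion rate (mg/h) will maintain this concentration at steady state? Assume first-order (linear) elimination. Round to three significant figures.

Convert clearance: 330 mL/min × 60 min/h ÷ 1000 mL/L = 19.80 L/h
Infusion rate = CL · Css = 19.80 L/h × 6 mg/L = 118.8 mg/h

119 mg/h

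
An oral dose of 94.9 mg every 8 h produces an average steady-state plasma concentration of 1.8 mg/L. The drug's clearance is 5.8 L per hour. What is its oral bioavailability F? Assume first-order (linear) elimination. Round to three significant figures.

F·D/τ = CL·Css at steady state → F = CL·Css·τ / D.
F = 5.8 × 1.8 × 8 / 94.9 = 0.880

0.880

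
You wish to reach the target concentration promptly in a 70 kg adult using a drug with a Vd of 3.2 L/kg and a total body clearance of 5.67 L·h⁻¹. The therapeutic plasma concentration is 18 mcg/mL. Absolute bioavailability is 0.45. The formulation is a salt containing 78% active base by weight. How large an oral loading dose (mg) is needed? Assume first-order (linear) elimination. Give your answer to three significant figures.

Vd(total) = 70 kg × 3.2 L/kg = 224.0 L
LD = Vd × C / F / S = 224.0 × 18.00 / 0.45 / 0.78 = 11490 mg

11500 mg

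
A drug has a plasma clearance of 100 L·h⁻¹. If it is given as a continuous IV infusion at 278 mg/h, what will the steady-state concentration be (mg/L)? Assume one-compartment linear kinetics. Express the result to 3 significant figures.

Css = rate / CL = 278 / 100.0 = 2.780 mg/L

2.78 mg/L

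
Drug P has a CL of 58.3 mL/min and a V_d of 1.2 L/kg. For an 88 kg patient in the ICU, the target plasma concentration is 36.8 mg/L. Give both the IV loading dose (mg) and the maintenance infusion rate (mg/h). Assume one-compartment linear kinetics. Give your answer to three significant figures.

(a) 3890 mg; (b) 129 mg/h

Vd(total) = 88 kg × 1.2 L/kg = 105.6 L
LD = Vd · C_target = 105.6 × 36.8 = 3886 mg
CL = 58.3 mL/min × 60/1000 = 3.498 L/h
Maintenance: replace elimination → rate = CL × Css = 3.498 × 36.8 = 128.7 mg/h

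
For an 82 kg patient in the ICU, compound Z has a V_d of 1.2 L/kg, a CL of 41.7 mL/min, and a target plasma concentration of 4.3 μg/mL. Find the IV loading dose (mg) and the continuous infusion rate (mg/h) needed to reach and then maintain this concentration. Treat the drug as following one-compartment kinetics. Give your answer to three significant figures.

(a) 423 mg; (b) 10.8 mg/h

Vd = 1.2 L/kg × 82 kg = 98.40 L
Loading: fill Vd to C_target → 98.40 L × 4.3 mg/L = 423.1 mg
Convert clearance: 41.7 mL/min × 60 min/h ÷ 1000 mL/L = 2.502 L/h
Maintenance: replace elimination → rate = CL × Css = 2.502 × 4.3 = 10.76 mg/h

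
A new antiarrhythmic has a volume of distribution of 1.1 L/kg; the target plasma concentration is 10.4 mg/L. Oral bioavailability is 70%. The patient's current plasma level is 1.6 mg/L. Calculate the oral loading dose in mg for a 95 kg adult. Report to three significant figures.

1310 mg

Total Vd = 1.1 × 95 = 104.5 L
The loading dose fills Vd to the target concentration.
Concentration deficit ΔC = 10.4 − 1.6 = 8.800 mg/L
LD = Vd × ΔC / F = 104.5 × 8.800 / 0.7 = 1314 mg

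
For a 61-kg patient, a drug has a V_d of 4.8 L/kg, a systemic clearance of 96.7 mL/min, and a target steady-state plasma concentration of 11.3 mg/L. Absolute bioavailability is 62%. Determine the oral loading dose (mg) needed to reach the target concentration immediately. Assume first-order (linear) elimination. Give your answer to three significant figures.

5340 mg

Vd(total) = 61 kg × 4.8 L/kg = 292.8 L
LD = Vd × C / F = 292.8 × 11.30 / 0.62 = 5337 mg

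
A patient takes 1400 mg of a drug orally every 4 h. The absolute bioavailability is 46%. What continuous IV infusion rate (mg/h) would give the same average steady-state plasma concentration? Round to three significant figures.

Equivalent systemic input: infusion rate = F·D/τ.
Rate = 0.46 × 1400 / 4 = 161.0 mg/h

161 mg/h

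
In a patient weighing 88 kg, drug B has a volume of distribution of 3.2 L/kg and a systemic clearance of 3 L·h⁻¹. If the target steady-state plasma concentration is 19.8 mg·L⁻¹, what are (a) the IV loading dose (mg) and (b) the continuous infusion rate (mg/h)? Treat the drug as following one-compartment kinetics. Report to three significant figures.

Total Vd = 3.2 × 88 = 281.6 L
Loading dose = Vd × C = 281.6 × 19.8 = 5576 mg
Maintenance: replace elimination → rate = CL × Css = 3.000 × 19.8 = 59.40 mg/h

(a) 5580 mg; (b) 59.4 mg/h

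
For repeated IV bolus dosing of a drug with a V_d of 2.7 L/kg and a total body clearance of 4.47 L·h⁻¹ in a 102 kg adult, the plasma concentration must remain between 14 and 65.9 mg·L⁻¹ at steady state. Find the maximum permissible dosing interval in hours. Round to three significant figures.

Total Vd = 2.7 × 102 = 275.4 L
k = CL / Vd = 4.470 / 275.4 = 0.01623 h⁻¹
Between IV bolus doses, concentration decays as C = C₀·e^(−kτ), so C_peak/C_trough = e^(kτ).
τ_max = ln(C_peak/C_trough) / k = ln(65.9/14) / 0.01623 = 1.549 / 0.01623 = 95.44 h

95.4 h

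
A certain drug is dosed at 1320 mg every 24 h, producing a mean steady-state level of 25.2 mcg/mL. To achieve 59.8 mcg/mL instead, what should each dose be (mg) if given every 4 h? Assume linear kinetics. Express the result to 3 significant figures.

522 mg

For first-order elimination, Css ∝ F·D/(CL·τ); F and CL are unchanged, so Css ∝ D/τ.
D₂ = D₁ × (Css,target / Css,current) × (τ₂/τ₁) = 1320 × (59.8/25.2) × (4/24) = 522.1 mg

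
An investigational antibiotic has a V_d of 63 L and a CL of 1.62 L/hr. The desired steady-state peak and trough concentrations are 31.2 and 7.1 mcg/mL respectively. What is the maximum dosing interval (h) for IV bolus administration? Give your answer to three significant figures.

57.6 h

k = CL / Vd = 1.620 / 63.00 = 0.02571 h⁻¹
Between IV bolus doses, concentration decays as C = C₀·e^(−kτ), so C_peak/C_trough = e^(kτ).
τ_max = ln(C_peak/C_trough) / k = ln(31.2/7.1) / 0.02571 = 1.480 / 0.02571 = 57.57 h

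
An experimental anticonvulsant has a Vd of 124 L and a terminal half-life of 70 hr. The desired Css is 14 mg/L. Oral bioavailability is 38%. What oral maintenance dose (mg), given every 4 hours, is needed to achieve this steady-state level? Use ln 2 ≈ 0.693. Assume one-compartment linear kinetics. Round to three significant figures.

181 mg

CL = 0.693 × Vd / t½ = 0.693 × 124.0 / 70 = 1.228 L/h
D = CL × Css × τ / F = 1.228 × 14 × 4 / 0.38 = 181.0 mg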